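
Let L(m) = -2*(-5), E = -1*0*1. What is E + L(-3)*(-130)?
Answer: -1300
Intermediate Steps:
E = 0 (E = 0*1 = 0)
L(m) = 10
E + L(-3)*(-130) = 0 + 10*(-130) = 0 - 1300 = -1300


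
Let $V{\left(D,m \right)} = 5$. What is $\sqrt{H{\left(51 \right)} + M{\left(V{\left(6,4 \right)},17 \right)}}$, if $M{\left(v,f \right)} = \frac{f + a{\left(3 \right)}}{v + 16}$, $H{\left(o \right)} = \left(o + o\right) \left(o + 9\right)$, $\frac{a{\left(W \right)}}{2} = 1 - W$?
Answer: $\frac{\sqrt{2699193}}{21} \approx 78.234$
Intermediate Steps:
$a{\left(W \right)} = 2 - 2 W$ ($a{\left(W \right)} = 2 \left(1 - W\right) = 2 - 2 W$)
$H{\left(o \right)} = 2 o \left(9 + o\right)$
$M{\left(v,f \right)} = \frac{-4 + f}{16 + v}$ ($M{\left(v,f \right)} = \frac{f + \left(2 - 6\right)}{v + 16} = \frac{f + \left(2 - 6\right)}{16 + v} = \frac{f - 4}{16 + v} = \frac{-4 + f}{16 + v}$)
$\sqrt{H{\left(51 \right)} + M{\left(V{\left(6,4 \right)},17 \right)}} = \sqrt{2 \cdot 51 \left(9 + 51\right) + \frac{-4 + 17}{16 + 5}} = \sqrt{2 \cdot 51 \cdot 60 + \frac{1}{21} \cdot 13} = \sqrt{6120 + \frac{1}{21} \cdot 13} = \sqrt{6120 + \frac{13}{21}} = \sqrt{\frac{128533}{21}} = \frac{\sqrt{2699193}}{21}$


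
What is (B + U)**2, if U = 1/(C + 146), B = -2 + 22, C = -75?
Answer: 2019241/5041 ≈ 400.56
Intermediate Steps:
B = 20
U = 1/71 (U = 1/(-75 + 146) = 1/71 ≈ 0.014085)
(B + U)**2 = (20 + 1/71)**2 = (1421/71)**2 = 2019241/5041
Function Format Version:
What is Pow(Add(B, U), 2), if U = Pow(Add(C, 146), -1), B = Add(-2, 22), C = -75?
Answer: Rational(2019241, 5041) ≈ 400.56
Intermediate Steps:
B = 20
U = Rational(1, 71) (U = Pow(Add(-75, 146), -1) = Pow(71, -1) = Rational(1, 71) ≈ 0.014085)
Pow(Add(B, U), 2) = Pow(Add(20, Rational(1, 71)), 2) = Pow(Rational(1421, 71), 2) = Rational(2019241, 5041)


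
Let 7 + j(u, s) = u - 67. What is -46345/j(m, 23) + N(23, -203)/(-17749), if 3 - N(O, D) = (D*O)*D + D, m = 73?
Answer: 823525006/17749 ≈ 46398.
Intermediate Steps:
N(O, D) = 3 - D - O*D² (N(O, D) = 3 - ((D*O)*D + D) = 3 - (O*D² + D) = 3 - (D + O*D²) = 3 + (-D - O*D²) = 3 - D - O*D²)
j(u, s) = -74 + u (j(u, s) = -7 + (u - 67) = -7 + (-67 + u) = -74 + u)
-46345/j(m, 23) + N(23, -203)/(-17749) = -46345/(-74 + 73) + (3 - 1*(-203) - 1*23*(-203)²)/(-17749) = -46345/(-1) + (3 + 203 - 1*23*41209)*(-1/17749) = -46345*(-1) + (3 + 203 - 947807)*(-1/17749) = 46345 - 947601*(-1/17749) = 46345 + 947601/17749 = 823525006/17749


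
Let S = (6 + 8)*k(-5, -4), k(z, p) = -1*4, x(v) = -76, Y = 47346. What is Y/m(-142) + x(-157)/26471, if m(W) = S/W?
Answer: 44492005729/370594 ≈ 1.2006e+5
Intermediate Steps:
k(z, p) = -4
S = -56 (S = (6 + 8)*(-4) = 14*(-4) = -56)
m(W) = -56/W
Y/m(-142) + x(-157)/26471 = 47346/((-56/(-142))) - 76/26471 = 47346/((-56*(-1/142))) - 76*1/26471 = 47346/(28/71) - 76/26471 = 47346*(71/28) - 76/26471 = 1680783/14 - 76/26471 = 44492005729/370594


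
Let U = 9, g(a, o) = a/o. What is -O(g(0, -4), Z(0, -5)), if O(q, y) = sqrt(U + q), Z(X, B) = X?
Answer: -3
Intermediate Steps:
O(q, y) = sqrt(9 + q)
-O(g(0, -4), Z(0, -5)) = -sqrt(9 + 0/(-4)) = -sqrt(9 + 0*(-1/4)) = -sqrt(9 + 0) = -sqrt(9) = -1*3 = -3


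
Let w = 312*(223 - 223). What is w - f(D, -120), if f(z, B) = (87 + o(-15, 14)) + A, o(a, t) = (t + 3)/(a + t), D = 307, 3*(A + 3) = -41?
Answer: -160/3 ≈ -53.333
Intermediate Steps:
A = -50/3 (A = -3 + (⅓)*(-41) = -3 - 41/3 = -50/3 ≈ -16.667)
o(a, t) = (3 + t)/(a + t)
w = 0 (w = 312*0 = 0)
f(z, B) = 160/3 (f(z, B) = (87 + (3 + 14)/(-15 + 14)) - 50/3 = (87 + 17/(-1)) - 50/3 = (87 - 1*17) - 50/3 = (87 - 17) - 50/3 = 70 - 50/3 = 160/3)
w - f(D, -120) = 0 - 1*160/3 = 0 - 160/3 = -160/3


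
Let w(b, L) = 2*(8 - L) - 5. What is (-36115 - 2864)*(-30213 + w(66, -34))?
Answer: 1174593186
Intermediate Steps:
w(b, L) = 11 - 2*L (w(b, L) = (16 - 2*L) - 5 = 11 - 2*L)
(-36115 - 2864)*(-30213 + w(66, -34)) = (-36115 - 2864)*(-30213 + (11 - 2*(-34))) = -38979*(-30213 + (11 + 68)) = -38979*(-30213 + 79) = -38979*(-30134) = 1174593186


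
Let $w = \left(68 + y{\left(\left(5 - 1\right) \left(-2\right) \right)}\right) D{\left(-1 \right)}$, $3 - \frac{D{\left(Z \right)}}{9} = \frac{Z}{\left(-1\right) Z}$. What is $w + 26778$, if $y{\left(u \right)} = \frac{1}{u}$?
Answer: $\frac{58443}{2} \approx 29222.0$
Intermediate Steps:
$D{\left(Z \right)} = 36$ ($D{\left(Z \right)} = 27 - 9 \frac{Z}{\left(-1\right) Z} = 27 - 9 Z \left(- \frac{1}{Z}\right) = 27 - -9 = 27 + 9 = 36$)
$w = \frac{4887}{2}$ ($w = \left(68 + \frac{1}{\left(5 - 1\right) \left(-2\right)}\right) 36 = \left(68 + \frac{1}{4 \left(-2\right)}\right) 36 = \left(68 + \frac{1}{-8}\right) 36 = \left(68 - \frac{1}{8}\right) 36 = \frac{543}{8} \cdot 36 = \frac{4887}{2} \approx 2443.5$)
$w + 26778 = \frac{4887}{2} + 26778 = \frac{58443}{2}$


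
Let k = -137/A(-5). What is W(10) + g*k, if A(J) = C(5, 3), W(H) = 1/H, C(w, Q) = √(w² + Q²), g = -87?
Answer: ⅒ + 11919*√34/34 ≈ 2044.2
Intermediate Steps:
C(w, Q) = √(Q² + w²)
A(J) = √34 (A(J) = √(3² + 5²) = √(9 + 25) = √34)
k = -137*√34/34 ≈ -23.495
W(10) + g*k = 1/10 - (-11919)*√34/34 = ⅒ + 11919*√34/34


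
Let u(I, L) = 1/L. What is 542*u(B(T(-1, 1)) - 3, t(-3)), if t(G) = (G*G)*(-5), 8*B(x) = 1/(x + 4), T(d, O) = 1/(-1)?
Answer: -542/45 ≈ -12.044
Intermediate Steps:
T(d, O) = -1
B(x) = 1/(8*(4 + x)) (B(x) = 1/(8*(x + 4)) = 1/(8*(4 + x)))
t(G) = -5*G² (t(G) = G²*(-5) = -5*G²)
542*u(B(T(-1, 1)) - 3, t(-3)) = 542/((-5*(-3)²)) = 542/((-5*9)) = 542/(-45) = 542*(-1/45) = -542/45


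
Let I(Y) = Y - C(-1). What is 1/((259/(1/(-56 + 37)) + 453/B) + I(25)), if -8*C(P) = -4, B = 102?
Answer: -17/83165 ≈ -0.00020441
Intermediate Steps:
C(P) = 1/2 (C(P) = -1/8*(-4) = 1/2)
I(Y) = -1/2 + Y (I(Y) = Y - 1*1/2 = Y - 1/2 = -1/2 + Y)
1/((259/(1/(-56 + 37)) + 453/B) + I(25)) = 1/((259/(1/(-56 + 37)) + 453/102) + (-1/2 + 25)) = 1/((259/(1/(-19)) + 453*(1/102)) + 49/2) = 1/((259/(-1/19) + 151/34) + 49/2) = 1/((259*(-19) + 151/34) + 49/2) = 1/((-4921 + 151/34) + 49/2) = 1/(-167163/34 + 49/2) = 1/(-83165/17) = -17/83165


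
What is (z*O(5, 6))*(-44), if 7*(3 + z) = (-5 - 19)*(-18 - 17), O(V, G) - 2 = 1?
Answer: -15444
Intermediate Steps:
O(V, G) = 3 (O(V, G) = 2 + 1 = 3)
z = 117 (z = -3 + ((-5 - 19)*(-18 - 17))/7 = -3 + (-24*(-35))/7 = -3 + (⅐)*840 = -3 + 120 = 117)
(z*O(5, 6))*(-44) = (117*3)*(-44) = 351*(-44) = -15444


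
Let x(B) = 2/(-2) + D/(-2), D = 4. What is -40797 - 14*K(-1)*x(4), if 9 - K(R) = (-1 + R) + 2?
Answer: -40419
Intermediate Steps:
K(R) = 8 - R (K(R) = 9 - ((-1 + R) + 2) = 9 - (1 + R) = 9 + (-1 - R) = 8 - R)
x(B) = -3 (x(B) = 2/(-2) + 4/(-2) = 2*(-1/2) + 4*(-1/2) = -1 - 2 = -3)
-40797 - 14*K(-1)*x(4) = -40797 - 14*(8 - 1*(-1))*(-3) = -40797 - 14*(8 + 1)*(-3) = -40797 - 14*9*(-3) = -40797 - 126*(-3) = -40797 - 1*(-378) = -40797 + 378 = -40419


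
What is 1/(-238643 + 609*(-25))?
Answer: -1/253868 ≈ -3.9391e-6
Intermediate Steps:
1/(-238643 + 609*(-25)) = 1/(-238643 - 15225) = 1/(-253868) = -1/253868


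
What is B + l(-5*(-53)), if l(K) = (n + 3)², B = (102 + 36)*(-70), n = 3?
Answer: -9624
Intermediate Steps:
B = -9660 (B = 138*(-70) = -9660)
l(K) = 36 (l(K) = (3 + 3)² = 6² = 36)
B + l(-5*(-53)) = -9660 + 36 = -9624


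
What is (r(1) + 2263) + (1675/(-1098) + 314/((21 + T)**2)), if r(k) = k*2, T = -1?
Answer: 248615693/109800 ≈ 2264.3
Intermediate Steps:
r(k) = 2*k
(r(1) + 2263) + (1675/(-1098) + 314/((21 + T)**2)) = (2*1 + 2263) + (1675/(-1098) + 314/((21 - 1)**2)) = (2 + 2263) + (1675*(-1/1098) + 314/(20**2)) = 2265 + (-1675/1098 + 314/400) = 2265 + (-1675/1098 + 314*(1/400)) = 2265 + (-1675/1098 + 157/200) = 2265 - 81307/109800 = 248615693/109800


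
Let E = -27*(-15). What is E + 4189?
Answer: 4594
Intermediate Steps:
E = 405
E + 4189 = 405 + 4189 = 4594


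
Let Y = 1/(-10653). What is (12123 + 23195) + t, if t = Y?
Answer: 376242653/10653 ≈ 35318.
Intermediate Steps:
Y = -1/10653 ≈ -9.3870e-5
t = -1/10653 ≈ -9.3870e-5
(12123 + 23195) + t = (12123 + 23195) - 1/10653 = 35318 - 1/10653 = 376242653/10653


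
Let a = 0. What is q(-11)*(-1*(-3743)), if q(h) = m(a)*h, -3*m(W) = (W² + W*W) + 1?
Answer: 41173/3 ≈ 13724.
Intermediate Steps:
m(W) = -⅓ - 2*W²/3 (m(W) = -((W² + W*W) + 1)/3 = -((W² + W²) + 1)/3 = -(2*W² + 1)/3 = -(1 + 2*W²)/3 = -⅓ - 2*W²/3)
q(h) = -h/3 (q(h) = (-⅓ - ⅔*0²)*h = (-⅓ - ⅔*0)*h = (-⅓ + 0)*h = -h/3)
q(-11)*(-1*(-3743)) = (-⅓*(-11))*(-1*(-3743)) = (11/3)*3743 = 41173/3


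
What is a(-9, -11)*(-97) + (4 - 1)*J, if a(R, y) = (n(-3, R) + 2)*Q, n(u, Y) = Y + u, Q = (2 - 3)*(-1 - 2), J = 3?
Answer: 2919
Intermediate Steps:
Q = 3 (Q = -1*(-3) = 3)
a(R, y) = -3 + 3*R (a(R, y) = ((R - 3) + 2)*3 = ((-3 + R) + 2)*3 = (-1 + R)*3 = -3 + 3*R)
a(-9, -11)*(-97) + (4 - 1)*J = (-3 + 3*(-9))*(-97) + (4 - 1)*3 = (-3 - 27)*(-97) + 3*3 = -30*(-97) + 9 = 2910 + 9 = 2919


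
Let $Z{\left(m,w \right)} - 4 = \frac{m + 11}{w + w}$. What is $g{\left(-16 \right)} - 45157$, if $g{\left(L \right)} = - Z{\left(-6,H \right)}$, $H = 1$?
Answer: $- \frac{90327}{2} \approx -45164.0$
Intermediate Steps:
$Z{\left(m,w \right)} = 4 + \frac{11 + m}{2 w}$ ($Z{\left(m,w \right)} = 4 + \frac{m + 11}{w + w} = 4 + \frac{11 + m}{2 w}$)
$g{\left(L \right)} = - \frac{13}{2}$ ($g{\left(L \right)} = - \frac{11 - 6 + 8 \cdot 1}{2 \cdot 1} = - \frac{1 \left(11 - 6 + 8\right)}{2} = - \frac{1 \cdot 13}{2} = \left(-1\right) \frac{13}{2} = - \frac{13}{2}$)
$g{\left(-16 \right)} - 45157 = - \frac{13}{2} - 45157 = - \frac{90327}{2}$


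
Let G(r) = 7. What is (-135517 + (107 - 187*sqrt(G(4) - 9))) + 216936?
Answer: 81526 - 187*I*sqrt(2) ≈ 81526.0 - 264.46*I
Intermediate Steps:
(-135517 + (107 - 187*sqrt(G(4) - 9))) + 216936 = (-135517 + (107 - 187*sqrt(7 - 9))) + 216936 = (-135517 + (107 - 187*I*sqrt(2))) + 216936 = (-135410 - 187*I*sqrt(2)) + 216936 = 81526 - 187*I*sqrt(2)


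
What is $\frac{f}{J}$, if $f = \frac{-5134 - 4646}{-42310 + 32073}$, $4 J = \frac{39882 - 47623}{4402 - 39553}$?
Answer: $\frac{1375107120}{79244617} \approx 17.353$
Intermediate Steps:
$J = \frac{7741}{140604}$ ($J = \frac{\left(39882 - 47623\right) \frac{1}{4402 - 39553}}{4} = \frac{\left(-7741\right) \frac{1}{-35151}}{4} = \frac{\left(-7741\right) \left(- \frac{1}{35151}\right)}{4} = \frac{1}{4} \cdot \frac{7741}{35151} = \frac{7741}{140604} \approx 0.055055$)
$f = \frac{9780}{10237}$ ($f = - \frac{9780}{-10237} = \left(-9780\right) \left(- \frac{1}{10237}\right) = \frac{9780}{10237} \approx 0.95536$)
$\frac{f}{J} = \frac{9780}{10237 \cdot \frac{7741}{140604}} = \frac{9780}{10237} \cdot \frac{140604}{7741} = \frac{1375107120}{79244617}$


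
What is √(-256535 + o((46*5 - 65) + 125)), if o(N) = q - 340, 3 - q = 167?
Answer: I*√257039 ≈ 506.99*I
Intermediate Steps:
q = -164 (q = 3 - 1*167 = 3 - 167 = -164)
o(N) = -504 (o(N) = -164 - 340 = -504)
√(-256535 + o((46*5 - 65) + 125)) = √(-256535 - 504) = √(-257039) = I*√257039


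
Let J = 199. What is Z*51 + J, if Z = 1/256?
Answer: 50995/256 ≈ 199.20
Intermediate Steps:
Z = 1/256 ≈ 0.0039063
Z*51 + J = (1/256)*51 + 199 = 51/256 + 199 = 50995/256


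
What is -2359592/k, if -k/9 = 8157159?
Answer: 2359592/73414431 ≈ 0.032141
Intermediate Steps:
k = -73414431 (k = -9*8157159 = -73414431)
-2359592/k = -2359592/(-73414431) = -2359592*(-1/73414431) = 2359592/73414431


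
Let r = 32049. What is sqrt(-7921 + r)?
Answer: 8*sqrt(377) ≈ 155.33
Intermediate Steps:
sqrt(-7921 + r) = sqrt(-7921 + 32049) = sqrt(24128) = 8*sqrt(377)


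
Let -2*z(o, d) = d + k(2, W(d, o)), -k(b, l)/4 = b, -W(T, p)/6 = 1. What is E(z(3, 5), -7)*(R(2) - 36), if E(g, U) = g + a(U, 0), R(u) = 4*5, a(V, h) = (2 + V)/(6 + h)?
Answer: -32/3 ≈ -10.667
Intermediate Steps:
W(T, p) = -6 (W(T, p) = -6*1 = -6)
k(b, l) = -4*b
a(V, h) = (2 + V)/(6 + h)
R(u) = 20
z(o, d) = 4 - d/2 (z(o, d) = -(d - 4*2)/2 = -(d - 8)/2 = -(-8 + d)/2 = 4 - d/2)
E(g, U) = ⅓ + g + U/6 (E(g, U) = g + (2 + U)/(6 + 0) = g + (2 + U)/6 = g + (⅓ + U/6) = ⅓ + g + U/6)
E(z(3, 5), -7)*(R(2) - 36) = (⅓ + (4 - ½*5) + (⅙)*(-7))*(20 - 36) = (⅓ + (4 - 5/2) - 7/6)*(-16) = (⅓ + 3/2 - 7/6)*(-16) = (⅔)*(-16) = -32/3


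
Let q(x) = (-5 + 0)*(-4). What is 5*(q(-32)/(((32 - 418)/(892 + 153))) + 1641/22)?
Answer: 434065/4246 ≈ 102.23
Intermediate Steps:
q(x) = 20 (q(x) = -5*(-4) = 20)
5*(q(-32)/(((32 - 418)/(892 + 153))) + 1641/22) = 5*(20/(((32 - 418)/(892 + 153))) + 1641/22) = 5*(20/((-386/1045)) + 1641*(1/22)) = 5*(20/((-386*1/1045)) + 1641/22) = 5*(20/(-386/1045) + 1641/22) = 5*(20*(-1045/386) + 1641/22) = 5*(-10450/193 + 1641/22) = 5*(86813/4246) = 434065/4246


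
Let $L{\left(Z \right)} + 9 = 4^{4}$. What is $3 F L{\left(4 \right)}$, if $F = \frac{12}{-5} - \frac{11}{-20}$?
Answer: $- \frac{27417}{20} \approx -1370.8$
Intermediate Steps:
$F = - \frac{37}{20}$ ($F = 12 \left(- \frac{1}{5}\right) - - \frac{11}{20} = - \frac{12}{5} + \frac{11}{20} = - \frac{37}{20} \approx -1.85$)
$L{\left(Z \right)} = 247$ ($L{\left(Z \right)} = -9 + 4^{4} = -9 + 256 = 247$)
$3 F L{\left(4 \right)} = 3 \left(- \frac{37}{20}\right) 247 = \left(- \frac{111}{20}\right) 247 = - \frac{27417}{20}$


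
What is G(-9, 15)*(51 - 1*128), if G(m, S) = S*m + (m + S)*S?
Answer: 3465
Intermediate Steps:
G(m, S) = S*m + S*(S + m) (G(m, S) = S*m + (S + m)*S = S*m + S*(S + m))
G(-9, 15)*(51 - 1*128) = (15*(15 + 2*(-9)))*(51 - 1*128) = (15*(15 - 18))*(51 - 128) = (15*(-3))*(-77) = -45*(-77) = 3465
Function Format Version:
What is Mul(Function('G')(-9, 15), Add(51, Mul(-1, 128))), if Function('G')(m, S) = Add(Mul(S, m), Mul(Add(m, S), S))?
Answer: 3465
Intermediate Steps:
Function('G')(m, S) = Add(Mul(S, m), Mul(S, Add(S, m))) (Function('G')(m, S) = Add(Mul(S, m), Mul(Add(S, m), S)) = Add(Mul(S, m), Mul(S, Add(S, m))))
Mul(Function('G')(-9, 15), Add(51, Mul(-1, 128))) = Mul(Mul(15, Add(15, Mul(2, -9))), Add(51, Mul(-1, 128))) = Mul(Mul(15, Add(15, -18)), Add(51, -128)) = Mul(Mul(15, -3), -77) = Mul(-45, -77) = 3465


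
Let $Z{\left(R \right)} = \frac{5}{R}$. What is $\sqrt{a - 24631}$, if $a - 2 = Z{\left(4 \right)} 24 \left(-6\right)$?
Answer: $i \sqrt{24809} \approx 157.51 i$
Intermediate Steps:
$a = -178$ ($a = 2 + \frac{5}{4} \cdot 24 \left(-6\right) = 2 + 30 \left(-6\right) = 2 - 180 = -178$)
$\sqrt{a - 24631} = \sqrt{-178 - 24631} = \sqrt{-24809} = i \sqrt{24809}$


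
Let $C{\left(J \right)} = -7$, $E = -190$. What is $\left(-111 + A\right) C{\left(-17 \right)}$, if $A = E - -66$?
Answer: $1645$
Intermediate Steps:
$A = -124$ ($A = -190 - -66 = -190 + 66 = -124$)
$\left(-111 + A\right) C{\left(-17 \right)} = \left(-111 - 124\right) \left(-7\right) = \left(-235\right) \left(-7\right) = 1645$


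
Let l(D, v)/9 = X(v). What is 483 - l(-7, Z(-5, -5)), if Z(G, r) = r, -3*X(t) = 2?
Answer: 489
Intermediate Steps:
X(t) = -⅔ (X(t) = -⅓*2 = -⅔)
l(D, v) = -6 (l(D, v) = 9*(-⅔) = -6)
483 - l(-7, Z(-5, -5)) = 483 - 1*(-6) = 483 + 6 = 489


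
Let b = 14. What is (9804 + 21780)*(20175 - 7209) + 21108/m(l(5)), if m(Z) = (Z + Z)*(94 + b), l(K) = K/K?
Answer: 7371328351/18 ≈ 4.0952e+8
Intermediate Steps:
l(K) = 1
m(Z) = 216*Z (m(Z) = (Z + Z)*(94 + 14) = (2*Z)*108 = 216*Z)
(9804 + 21780)*(20175 - 7209) + 21108/m(l(5)) = (9804 + 21780)*(20175 - 7209) + 21108/((216*1)) = 31584*12966 + 21108/216 = 409518144 + 21108*(1/216) = 409518144 + 1759/18 = 7371328351/18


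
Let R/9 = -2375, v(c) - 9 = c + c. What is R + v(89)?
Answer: -21188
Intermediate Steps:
v(c) = 9 + 2*c (v(c) = 9 + (c + c) = 9 + 2*c)
R = -21375 (R = 9*(-2375) = -21375)
R + v(89) = -21375 + (9 + 2*89) = -21375 + (9 + 178) = -21375 + 187 = -21188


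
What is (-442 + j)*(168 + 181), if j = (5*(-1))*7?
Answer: -166473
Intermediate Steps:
j = -35 (j = -5*7 = -35)
(-442 + j)*(168 + 181) = (-442 - 35)*(168 + 181) = -477*349 = -166473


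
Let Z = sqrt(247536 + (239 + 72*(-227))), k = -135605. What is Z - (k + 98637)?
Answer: 36968 + sqrt(231431) ≈ 37449.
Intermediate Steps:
Z = sqrt(231431) (Z = sqrt(247536 + (239 - 16344)) = sqrt(247536 - 16105) = sqrt(231431) ≈ 481.07)
Z - (k + 98637) = sqrt(231431) - (-135605 + 98637) = sqrt(231431) - 1*(-36968) = sqrt(231431) + 36968 = 36968 + sqrt(231431)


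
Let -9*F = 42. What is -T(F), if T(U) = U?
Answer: 14/3 ≈ 4.6667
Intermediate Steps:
F = -14/3 (F = -1/9*42 = -14/3 ≈ -4.6667)
-T(F) = -1*(-14/3) = 14/3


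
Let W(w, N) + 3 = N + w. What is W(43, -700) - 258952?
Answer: -259612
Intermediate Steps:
W(w, N) = -3 + N + w (W(w, N) = -3 + (N + w) = -3 + N + w)
W(43, -700) - 258952 = (-3 - 700 + 43) - 258952 = -660 - 258952 = -259612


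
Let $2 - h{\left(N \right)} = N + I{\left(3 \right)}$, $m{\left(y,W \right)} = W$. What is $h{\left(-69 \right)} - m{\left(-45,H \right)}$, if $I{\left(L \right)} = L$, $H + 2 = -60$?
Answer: $130$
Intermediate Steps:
$H = -62$ ($H = -2 - 60 = -62$)
$h{\left(N \right)} = -1 - N$ ($h{\left(N \right)} = 2 - \left(N + 3\right) = 2 - \left(3 + N\right) = -1 - N$)
$h{\left(-69 \right)} - m{\left(-45,H \right)} = \left(-1 - -69\right) - -62 = \left(-1 + 69\right) + 62 = 68 + 62 = 130$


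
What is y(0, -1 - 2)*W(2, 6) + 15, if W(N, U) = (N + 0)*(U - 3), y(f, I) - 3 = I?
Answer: 15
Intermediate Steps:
y(f, I) = 3 + I
W(N, U) = N*(-3 + U)
y(0, -1 - 2)*W(2, 6) + 15 = (3 + (-1 - 2))*(2*(-3 + 6)) + 15 = (3 - 3)*(2*3) + 15 = 0*6 + 15 = 0 + 15 = 15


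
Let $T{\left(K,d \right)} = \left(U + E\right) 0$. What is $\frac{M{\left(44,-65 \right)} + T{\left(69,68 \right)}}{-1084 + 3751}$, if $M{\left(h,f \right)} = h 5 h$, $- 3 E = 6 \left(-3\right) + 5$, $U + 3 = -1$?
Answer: $\frac{9680}{2667} \approx 3.6295$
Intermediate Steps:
$U = -4$ ($U = -3 - 1 = -4$)
$E = \frac{13}{3}$ ($E = - \frac{6 \left(-3\right) + 5}{3} = - \frac{-18 + 5}{3} = \left(- \frac{1}{3}\right) \left(-13\right) = \frac{13}{3} \approx 4.3333$)
$M{\left(h,f \right)} = 5 h^{2}$ ($M{\left(h,f \right)} = 5 h h = 5 h^{2}$)
$T{\left(K,d \right)} = 0$ ($T{\left(K,d \right)} = \left(-4 + \frac{13}{3}\right) 0 = \frac{1}{3} \cdot 0 = 0$)
$\frac{M{\left(44,-65 \right)} + T{\left(69,68 \right)}}{-1084 + 3751} = \frac{5 \cdot 44^{2} + 0}{-1084 + 3751} = \frac{5 \cdot 1936 + 0}{2667} = \left(9680 + 0\right) \frac{1}{2667} = 9680 \cdot \frac{1}{2667} = \frac{9680}{2667}$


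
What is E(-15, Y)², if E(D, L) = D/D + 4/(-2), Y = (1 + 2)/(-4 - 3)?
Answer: 1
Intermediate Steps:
Y = -3/7 (Y = 3/(-7) = 3*(-⅐) = -3/7 ≈ -0.42857)
E(D, L) = -1 (E(D, L) = 1 + 4*(-½) = 1 - 2 = -1)
E(-15, Y)² = (-1)² = 1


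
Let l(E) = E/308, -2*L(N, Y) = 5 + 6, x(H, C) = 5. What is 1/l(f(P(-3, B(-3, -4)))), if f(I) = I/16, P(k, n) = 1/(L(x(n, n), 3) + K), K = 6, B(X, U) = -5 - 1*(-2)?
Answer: 2464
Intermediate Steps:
B(X, U) = -3 (B(X, U) = -5 + 2 = -3)
L(N, Y) = -11/2 (L(N, Y) = -(5 + 6)/2 = -½*11 = -11/2)
P(k, n) = 2 (P(k, n) = 1/(-11/2 + 6) = 1/(½) = 2)
f(I) = I/16 (f(I) = I*(1/16) = I/16)
l(E) = E/308 (l(E) = E*(1/308) = E/308)
1/l(f(P(-3, B(-3, -4)))) = 1/(((1/16)*2)/308) = 1/((1/308)*(⅛)) = 1/(1/2464) = 2464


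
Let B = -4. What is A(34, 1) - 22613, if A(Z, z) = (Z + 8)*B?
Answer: -22781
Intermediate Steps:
A(Z, z) = -32 - 4*Z (A(Z, z) = (Z + 8)*(-4) = (8 + Z)*(-4) = -32 - 4*Z)
A(34, 1) - 22613 = (-32 - 4*34) - 22613 = (-32 - 136) - 22613 = -168 - 22613 = -22781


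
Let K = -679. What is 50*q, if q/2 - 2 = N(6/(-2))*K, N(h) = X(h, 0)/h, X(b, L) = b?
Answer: -67700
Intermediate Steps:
N(h) = 1 (N(h) = h/h = 1)
q = -1354 (q = 4 + 2*(1*(-679)) = 4 + 2*(-679) = 4 - 1358 = -1354)
50*q = 50*(-1354) = -67700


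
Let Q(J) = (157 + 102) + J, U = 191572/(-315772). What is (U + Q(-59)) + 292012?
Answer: 23068044023/78943 ≈ 2.9221e+5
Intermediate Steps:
U = -47893/78943 (U = 191572*(-1/315772) = -47893/78943 ≈ -0.60668)
Q(J) = 259 + J
(U + Q(-59)) + 292012 = (-47893/78943 + (259 - 59)) + 292012 = (-47893/78943 + 200) + 292012 = 15740707/78943 + 292012 = 23068044023/78943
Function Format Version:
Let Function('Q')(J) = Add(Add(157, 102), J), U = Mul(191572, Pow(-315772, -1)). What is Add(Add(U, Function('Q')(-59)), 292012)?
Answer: Rational(23068044023, 78943) ≈ 2.9221e+5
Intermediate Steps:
U = Rational(-47893, 78943) (U = Mul(191572, Rational(-1, 315772)) = Rational(-47893, 78943) ≈ -0.60668)
Function('Q')(J) = Add(259, J)
Add(Add(U, Function('Q')(-59)), 292012) = Add(Add(Rational(-47893, 78943), Add(259, -59)), 292012) = Add(Add(Rational(-47893, 78943), 200), 292012) = Add(Rational(15740707, 78943), 292012) = Rational(23068044023, 78943)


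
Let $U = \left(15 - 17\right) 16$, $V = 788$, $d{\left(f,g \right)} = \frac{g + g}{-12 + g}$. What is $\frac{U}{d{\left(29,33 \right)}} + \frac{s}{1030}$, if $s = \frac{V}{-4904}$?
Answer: $- \frac{141433527}{13890580} \approx -10.182$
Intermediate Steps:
$d{\left(f,g \right)} = \frac{2 g}{-12 + g}$
$s = - \frac{197}{1226}$ ($s = \frac{788}{-4904} = 788 \left(- \frac{1}{4904}\right) = - \frac{197}{1226} \approx -0.16069$)
$U = -32$ ($U = \left(-2\right) 16 = -32$)
$\frac{U}{d{\left(29,33 \right)}} + \frac{s}{1030} = - \frac{32}{2 \cdot 33 \frac{1}{-12 + 33}} - \frac{197}{1226 \cdot 1030} = - \frac{32}{2 \cdot 33 \cdot \frac{1}{21}} - \frac{197}{1262780} = - \frac{32}{\frac{22}{7}} - \frac{197}{1262780} = \left(-32\right) \frac{7}{22} - \frac{197}{1262780} = - \frac{112}{11} - \frac{197}{1262780} = - \frac{141433527}{13890580}$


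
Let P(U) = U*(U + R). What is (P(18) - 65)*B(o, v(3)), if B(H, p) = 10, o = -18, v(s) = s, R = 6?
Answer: 3670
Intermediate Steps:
P(U) = U*(6 + U) (P(U) = U*(U + 6) = U*(6 + U))
(P(18) - 65)*B(o, v(3)) = (18*(6 + 18) - 65)*10 = (18*24 - 65)*10 = (432 - 65)*10 = 367*10 = 3670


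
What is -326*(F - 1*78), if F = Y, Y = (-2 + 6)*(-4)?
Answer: 30644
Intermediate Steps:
Y = -16 (Y = 4*(-4) = -16)
F = -16
-326*(F - 1*78) = -326*(-16 - 1*78) = -326*(-16 - 78) = -326*(-94) = 30644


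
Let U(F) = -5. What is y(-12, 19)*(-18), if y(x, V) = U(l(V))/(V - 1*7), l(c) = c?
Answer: 15/2 ≈ 7.5000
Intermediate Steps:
y(x, V) = -5/(-7 + V) (y(x, V) = -5/(V - 1*7) = -5/(V - 7) = -5/(-7 + V))
y(-12, 19)*(-18) = -5/(-7 + 19)*(-18) = -5/12*(-18) = 15/2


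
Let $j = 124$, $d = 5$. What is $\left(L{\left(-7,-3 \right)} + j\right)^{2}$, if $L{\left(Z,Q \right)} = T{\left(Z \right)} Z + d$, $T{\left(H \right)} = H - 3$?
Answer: $39601$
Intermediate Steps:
$T{\left(H \right)} = -3 + H$ ($T{\left(H \right)} = H - 3 = -3 + H$)
$L{\left(Z,Q \right)} = 5 + Z \left(-3 + Z\right)$ ($L{\left(Z,Q \right)} = \left(-3 + Z\right) Z + 5 = Z \left(-3 + Z\right) + 5 = 5 + Z \left(-3 + Z\right)$)
$\left(L{\left(-7,-3 \right)} + j\right)^{2} = \left(\left(5 - 7 \left(-3 - 7\right)\right) + 124\right)^{2} = \left(\left(5 - -70\right) + 124\right)^{2} = \left(\left(5 + 70\right) + 124\right)^{2} = \left(75 + 124\right)^{2} = 199^{2} = 39601$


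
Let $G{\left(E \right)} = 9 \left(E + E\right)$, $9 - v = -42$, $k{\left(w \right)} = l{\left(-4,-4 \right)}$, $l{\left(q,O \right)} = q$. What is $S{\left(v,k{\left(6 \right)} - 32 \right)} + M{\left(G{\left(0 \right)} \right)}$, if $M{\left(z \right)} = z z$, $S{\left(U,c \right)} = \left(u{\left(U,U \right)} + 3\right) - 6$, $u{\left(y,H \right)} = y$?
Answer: $48$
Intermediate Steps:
$k{\left(w \right)} = -4$
$v = 51$ ($v = 9 - -42 = 9 + 42 = 51$)
$G{\left(E \right)} = 18 E$ ($G{\left(E \right)} = 9 \cdot 2 E = 18 E$)
$S{\left(U,c \right)} = -3 + U$ ($S{\left(U,c \right)} = \left(U + 3\right) - 6 = \left(3 + U\right) - 6 = -3 + U$)
$M{\left(z \right)} = z^{2}$
$S{\left(v,k{\left(6 \right)} - 32 \right)} + M{\left(G{\left(0 \right)} \right)} = \left(-3 + 51\right) + \left(18 \cdot 0\right)^{2} = 48 + 0^{2} = 48 + 0 = 48$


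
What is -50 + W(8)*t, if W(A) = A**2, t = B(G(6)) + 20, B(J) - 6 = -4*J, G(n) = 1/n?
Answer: 4714/3 ≈ 1571.3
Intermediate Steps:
B(J) = 6 - 4*J
t = 76/3 (t = (6 - 4/6) + 20 = (6 - 4*1/6) + 20 = (6 - 2/3) + 20 = 16/3 + 20 = 76/3 ≈ 25.333)
-50 + W(8)*t = -50 + 8**2*(76/3) = -50 + 64*(76/3) = -50 + 4864/3 = 4714/3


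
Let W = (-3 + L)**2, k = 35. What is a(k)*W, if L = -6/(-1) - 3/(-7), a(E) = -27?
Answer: -15552/49 ≈ -317.39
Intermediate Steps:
L = 45/7 (L = -6*(-1) - 3*(-1/7) = 6 + 3/7 = 45/7 ≈ 6.4286)
W = 576/49 (W = (-3 + 45/7)**2 = (24/7)**2 = 576/49 ≈ 11.755)
a(k)*W = -27*576/49 = -15552/49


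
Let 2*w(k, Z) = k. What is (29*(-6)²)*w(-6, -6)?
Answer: -3132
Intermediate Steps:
w(k, Z) = k/2
(29*(-6)²)*w(-6, -6) = (29*(-6)²)*((½)*(-6)) = (29*36)*(-3) = 1044*(-3) = -3132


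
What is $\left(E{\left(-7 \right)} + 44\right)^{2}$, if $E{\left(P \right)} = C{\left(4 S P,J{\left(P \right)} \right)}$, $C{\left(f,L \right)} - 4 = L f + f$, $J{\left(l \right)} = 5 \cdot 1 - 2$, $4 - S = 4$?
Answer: $2304$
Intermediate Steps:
$S = 0$ ($S = 4 - 4 = 0$)
$J{\left(l \right)} = 3$ ($J{\left(l \right)} = 5 - 2 = 3$)
$C{\left(f,L \right)} = 4 + f + L f$ ($C{\left(f,L \right)} = 4 + \left(L f + f\right) = 4 + \left(f + L f\right) = 4 + f + L f$)
$E{\left(P \right)} = 4$ ($E{\left(P \right)} = 4 + 4 \cdot 0 P + 3 \cdot 4 \cdot 0 P = 4 + 0 P + 3 \cdot 0 P = 4 + 0 + 3 \cdot 0 = 4 + 0 + 0 = 4$)
$\left(E{\left(-7 \right)} + 44\right)^{2} = \left(4 + 44\right)^{2} = 48^{2} = 2304$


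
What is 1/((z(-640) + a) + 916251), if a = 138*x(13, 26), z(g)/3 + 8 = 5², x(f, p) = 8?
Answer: 1/917406 ≈ 1.0900e-6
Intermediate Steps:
z(g) = 51 (z(g) = -24 + 3*5² = -24 + 3*25 = -24 + 75 = 51)
a = 1104 (a = 138*8 = 1104)
1/((z(-640) + a) + 916251) = 1/((51 + 1104) + 916251) = 1/(1155 + 916251) = 1/917406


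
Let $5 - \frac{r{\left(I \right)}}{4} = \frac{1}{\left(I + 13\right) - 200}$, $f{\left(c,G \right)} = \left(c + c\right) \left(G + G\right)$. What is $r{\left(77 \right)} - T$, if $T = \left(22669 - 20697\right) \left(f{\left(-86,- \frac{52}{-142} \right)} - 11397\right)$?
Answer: $\frac{88734566502}{3905} \approx 2.2723 \cdot 10^{7}$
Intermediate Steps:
$f{\left(c,G \right)} = 4 G c$ ($f{\left(c,G \right)} = 2 c 2 G = 4 G c$)
$T = - \frac{1613354332}{71}$ ($T = \left(22669 - 20697\right) \left(4 \left(- \frac{52}{-142}\right) \left(-86\right) - 11397\right) = 1972 \left(4 \left(\left(-52\right) \left(- \frac{1}{142}\right)\right) \left(-86\right) - 11397\right) = 1972 \left(4 \cdot \frac{26}{71} \left(-86\right) - 11397\right) = 1972 \left(- \frac{8944}{71} - 11397\right) = 1972 \left(- \frac{818131}{71}\right) = - \frac{1613354332}{71} \approx -2.2723 \cdot 10^{7}$)
$r{\left(I \right)} = 20 - \frac{4}{-187 + I}$ ($r{\left(I \right)} = 20 - \frac{4}{\left(I + 13\right) - 200} = 20 - \frac{4}{\left(13 + I\right) - 200} = 20 - \frac{4}{-187 + I}$)
$r{\left(77 \right)} - T = \frac{4 \left(-936 + 5 \cdot 77\right)}{-187 + 77} - - \frac{1613354332}{71} = \frac{4 \left(-936 + 385\right)}{-110} + \frac{1613354332}{71} = 4 \left(- \frac{1}{110}\right) \left(-551\right) + \frac{1613354332}{71} = \frac{1102}{55} + \frac{1613354332}{71} = \frac{88734566502}{3905}$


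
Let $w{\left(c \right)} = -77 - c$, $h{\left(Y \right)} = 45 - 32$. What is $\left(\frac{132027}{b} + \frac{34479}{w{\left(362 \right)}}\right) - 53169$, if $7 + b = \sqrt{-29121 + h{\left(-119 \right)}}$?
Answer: $- \frac{227323376387}{4266641} - \frac{88018 i \sqrt{7277}}{9719} \approx -53279.0 - 772.55 i$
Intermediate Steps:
$h{\left(Y \right)} = 13$
$b = -7 + 2 i \sqrt{7277}$ ($b = -7 + \sqrt{-29121 + 13} = -7 + \sqrt{-29108} = -7 + 2 i \sqrt{7277} \approx -7.0 + 170.61 i$)
$\left(\frac{132027}{b} + \frac{34479}{w{\left(362 \right)}}\right) - 53169 = \left(\frac{132027}{-7 + 2 i \sqrt{7277}} + \frac{34479}{-77 - 362}\right) - 53169 = \left(\frac{132027}{-7 + 2 i \sqrt{7277}} + \frac{34479}{-439}\right) - 53169 = \left(\frac{132027}{-7 + 2 i \sqrt{7277}} + 34479 \left(- \frac{1}{439}\right)\right) - 53169 = \left(\frac{132027}{-7 + 2 i \sqrt{7277}} - \frac{34479}{439}\right) - 53169 = \left(- \frac{34479}{439} + \frac{132027}{-7 + 2 i \sqrt{7277}}\right) - 53169 = - \frac{23375670}{439} + \frac{132027}{-7 + 2 i \sqrt{7277}}$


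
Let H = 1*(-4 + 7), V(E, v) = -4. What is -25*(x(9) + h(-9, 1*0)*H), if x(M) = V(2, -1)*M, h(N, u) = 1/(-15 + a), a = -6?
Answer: 6325/7 ≈ 903.57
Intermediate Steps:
H = 3 (H = 1*3 = 3)
h(N, u) = -1/21 (h(N, u) = 1/(-15 - 6) = 1/(-21) = -1/21)
x(M) = -4*M
-25*(x(9) + h(-9, 1*0)*H) = -25*(-4*9 - 1/21*3) = -25*(-36 - ⅐) = -25*(-253/7) = 6325/7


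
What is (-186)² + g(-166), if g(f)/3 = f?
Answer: 34098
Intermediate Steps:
g(f) = 3*f
(-186)² + g(-166) = (-186)² + 3*(-166) = 34596 - 498 = 34098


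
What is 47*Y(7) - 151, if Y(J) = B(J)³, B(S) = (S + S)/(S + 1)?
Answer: 6457/64 ≈ 100.89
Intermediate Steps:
B(S) = 2*S/(1 + S) (B(S) = (2*S)/(1 + S) = 2*S/(1 + S))
Y(J) = 8*J³/(1 + J)³ (Y(J) = (2*J/(1 + J))³ = 8*J³/(1 + J)³)
47*Y(7) - 151 = 47*(8*7³/(1 + 7)³) - 151 = 47*(8*343/8³) - 151 = 47*(8*343*(1/512)) - 151 = 47*(343/64) - 151 = 16121/64 - 151 = 6457/64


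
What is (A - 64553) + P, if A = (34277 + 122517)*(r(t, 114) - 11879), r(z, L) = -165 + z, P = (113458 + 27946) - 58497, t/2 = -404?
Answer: -2015098134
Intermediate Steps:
t = -808 (t = 2*(-404) = -808)
P = 82907 (P = 141404 - 58497 = 82907)
A = -2015116488 (A = (34277 + 122517)*((-165 - 808) - 11879) = 156794*(-973 - 11879) = 156794*(-12852) = -2015116488)
(A - 64553) + P = (-2015116488 - 64553) + 82907 = -2015181041 + 82907 = -2015098134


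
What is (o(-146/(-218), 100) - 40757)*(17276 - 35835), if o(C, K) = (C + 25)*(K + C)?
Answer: 8417090421817/11881 ≈ 7.0845e+8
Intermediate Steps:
o(C, K) = (25 + C)*(C + K)
(o(-146/(-218), 100) - 40757)*(17276 - 35835) = (((-146/(-218))² + 25*(-146/(-218)) + 25*100 - 146/(-218)*100) - 40757)*(17276 - 35835) = (((-146*(-1/218))² + 25*(-146*(-1/218)) + 2500 - 146*(-1/218)*100) - 40757)*(-18559) = (((73/109)² + 25*(73/109) + 2500 + (73/109)*100) - 40757)*(-18559) = ((5329/11881 + 1825/109 + 2500 + 7300/109) - 40757)*(-18559) = (30702454/11881 - 40757)*(-18559) = -453531463/11881*(-18559) = 8417090421817/11881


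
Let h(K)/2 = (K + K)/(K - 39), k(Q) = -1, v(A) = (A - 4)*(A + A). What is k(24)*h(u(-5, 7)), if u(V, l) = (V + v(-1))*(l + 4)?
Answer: -55/4 ≈ -13.750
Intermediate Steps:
v(A) = 2*A*(-4 + A) (v(A) = (-4 + A)*(2*A) = 2*A*(-4 + A))
u(V, l) = (4 + l)*(10 + V) (u(V, l) = (V + 2*(-1)*(-4 - 1))*(l + 4) = (V + 2*(-1)*(-5))*(4 + l) = (V + 10)*(4 + l) = (10 + V)*(4 + l) = (4 + l)*(10 + V))
h(K) = 4*K/(-39 + K) (h(K) = 2*((K + K)/(K - 39)) = 2*((2*K)/(-39 + K)) = 2*(2*K/(-39 + K)) = 4*K/(-39 + K))
k(24)*h(u(-5, 7)) = -4*(40 + 4*(-5) + 10*7 - 5*7)/(-39 + (40 + 4*(-5) + 10*7 - 5*7)) = -4*(40 - 20 + 70 - 35)/(-39 + (40 - 20 + 70 - 35)) = -4*55/(-39 + 55) = -4*55/16 = -1*55/4 = -55/4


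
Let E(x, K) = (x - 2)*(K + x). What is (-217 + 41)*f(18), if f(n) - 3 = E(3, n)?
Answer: -4224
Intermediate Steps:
E(x, K) = (-2 + x)*(K + x)
f(n) = 6 + n (f(n) = 3 + (3**2 - 2*n - 2*3 + n*3) = 3 + (9 - 2*n - 6 + 3*n) = 3 + (3 + n) = 6 + n)
(-217 + 41)*f(18) = (-217 + 41)*(6 + 18) = -176*24 = -4224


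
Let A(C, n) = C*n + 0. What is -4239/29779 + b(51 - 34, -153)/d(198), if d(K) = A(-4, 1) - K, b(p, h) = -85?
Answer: 1674937/6015358 ≈ 0.27844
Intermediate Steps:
A(C, n) = C*n
d(K) = -4 - K (d(K) = -4*1 - K = -4 - K)
-4239/29779 + b(51 - 34, -153)/d(198) = -4239/29779 - 85/(-4 - 1*198) = -4239*1/29779 - 85/(-4 - 198) = -4239/29779 - 85/(-202) = -4239/29779 - 85*(-1/202) = -4239/29779 + 85/202 = 1674937/6015358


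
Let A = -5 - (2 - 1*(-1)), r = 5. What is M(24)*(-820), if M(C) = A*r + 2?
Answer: 31160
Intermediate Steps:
A = -8 (A = -5 - (2 + 1) = -5 - 1*3 = -5 - 3 = -8)
M(C) = -38 (M(C) = -8*5 + 2 = -40 + 2 = -38)
M(24)*(-820) = -38*(-820) = 31160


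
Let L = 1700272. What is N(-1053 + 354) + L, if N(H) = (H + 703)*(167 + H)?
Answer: 1698144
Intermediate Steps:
N(H) = (167 + H)*(703 + H) (N(H) = (703 + H)*(167 + H) = (167 + H)*(703 + H))
N(-1053 + 354) + L = (117401 + (-1053 + 354)² + 870*(-1053 + 354)) + 1700272 = (117401 + (-699)² + 870*(-699)) + 1700272 = (117401 + 488601 - 608130) + 1700272 = -2128 + 1700272 = 1698144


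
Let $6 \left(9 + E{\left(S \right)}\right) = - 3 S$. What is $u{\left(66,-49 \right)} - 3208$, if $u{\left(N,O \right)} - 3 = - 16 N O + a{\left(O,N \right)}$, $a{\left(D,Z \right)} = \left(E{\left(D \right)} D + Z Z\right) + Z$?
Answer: $\frac{104403}{2} \approx 52202.0$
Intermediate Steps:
$E{\left(S \right)} = -9 - \frac{S}{2}$ ($E{\left(S \right)} = -9 + \frac{\left(-3\right) S}{6} = -9 - \frac{S}{2}$)
$a{\left(D,Z \right)} = Z + Z^{2} + D \left(-9 - \frac{D}{2}\right)$ ($a{\left(D,Z \right)} = \left(\left(-9 - \frac{D}{2}\right) D + Z Z\right) + Z = \left(D \left(-9 - \frac{D}{2}\right) + Z^{2}\right) + Z = \left(Z^{2} + D \left(-9 - \frac{D}{2}\right)\right) + Z = Z + Z^{2} + D \left(-9 - \frac{D}{2}\right)$)
$u{\left(N,O \right)} = 3 + N + N^{2} - 16 N O - \frac{O \left(18 + O\right)}{2}$ ($u{\left(N,O \right)} = 3 + \left(- 16 N O + \left(N + N^{2} - \frac{O \left(18 + O\right)}{2}\right)\right) = 3 - \left(- N - N^{2} + \frac{O \left(18 + O\right)}{2} + 16 N O\right) = 3 + \left(N + N^{2} - 16 N O - \frac{O \left(18 + O\right)}{2}\right) = 3 + N + N^{2} - 16 N O - \frac{O \left(18 + O\right)}{2}$)
$u{\left(66,-49 \right)} - 3208 = \left(3 + 66 + 66^{2} - 1056 \left(-49\right) - - \frac{49 \left(18 - 49\right)}{2}\right) - 3208 = \left(3 + 66 + 4356 + 51744 - \left(- \frac{49}{2}\right) \left(-31\right)\right) - 3208 = \left(3 + 66 + 4356 + 51744 - \frac{1519}{2}\right) - 3208 = \frac{110819}{2} - 3208 = \frac{104403}{2}$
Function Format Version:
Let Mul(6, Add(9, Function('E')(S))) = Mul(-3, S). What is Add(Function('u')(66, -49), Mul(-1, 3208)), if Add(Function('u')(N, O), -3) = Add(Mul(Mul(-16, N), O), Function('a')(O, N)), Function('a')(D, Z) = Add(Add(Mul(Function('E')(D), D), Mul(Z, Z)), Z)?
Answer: Rational(104403, 2) ≈ 52202.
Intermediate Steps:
Function('E')(S) = Add(-9, Mul(Rational(-1, 2), S)) (Function('E')(S) = Add(-9, Mul(Rational(1, 6), Mul(-3, S))) = Add(-9, Mul(Rational(-1, 2), S)))
Function('a')(D, Z) = Add(Z, Pow(Z, 2), Mul(D, Add(-9, Mul(Rational(-1, 2), D)))) (Function('a')(D, Z) = Add(Add(Mul(Add(-9, Mul(Rational(-1, 2), D)), D), Mul(Z, Z)), Z) = Add(Add(Mul(D, Add(-9, Mul(Rational(-1, 2), D))), Pow(Z, 2)), Z) = Add(Add(Pow(Z, 2), Mul(D, Add(-9, Mul(Rational(-1, 2), D)))), Z) = Add(Z, Pow(Z, 2), Mul(D, Add(-9, Mul(Rational(-1, 2), D)))))
Function('u')(N, O) = Add(3, N, Pow(N, 2), Mul(-16, N, O), Mul(Rational(-1, 2), O, Add(18, O))) (Function('u')(N, O) = Add(3, Add(Mul(Mul(-16, N), O), Add(N, Pow(N, 2), Mul(Rational(-1, 2), O, Add(18, O))))) = Add(3, Add(Mul(-16, N, O), Add(N, Pow(N, 2), Mul(Rational(-1, 2), O, Add(18, O))))) = Add(3, Add(N, Pow(N, 2), Mul(-16, N, O), Mul(Rational(-1, 2), O, Add(18, O)))) = Add(3, N, Pow(N, 2), Mul(-16, N, O), Mul(Rational(-1, 2), O, Add(18, O))))
Add(Function('u')(66, -49), Mul(-1, 3208)) = Add(Add(3, 66, Pow(66, 2), Mul(-16, 66, -49), Mul(Rational(-1, 2), -49, Add(18, -49))), Mul(-1, 3208)) = Add(Add(3, 66, 4356, 51744, Mul(Rational(-1, 2), -49, -31)), -3208) = Add(Add(3, 66, 4356, 51744, Rational(-1519, 2)), -3208) = Add(Rational(110819, 2), -3208) = Rational(104403, 2)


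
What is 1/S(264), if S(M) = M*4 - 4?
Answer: 1/1052 ≈ 0.00095057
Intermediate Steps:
S(M) = -4 + 4*M (S(M) = 4*M - 4 = -4 + 4*M)
1/S(264) = 1/(-4 + 4*264) = 1/(-4 + 1056) = 1/1052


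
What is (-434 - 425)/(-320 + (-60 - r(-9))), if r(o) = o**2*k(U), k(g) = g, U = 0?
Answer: 859/380 ≈ 2.2605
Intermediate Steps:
r(o) = 0 (r(o) = o**2*0 = 0)
(-434 - 425)/(-320 + (-60 - r(-9))) = (-434 - 425)/(-320 + (-60 - 1*0)) = -859/(-320 + (-60 + 0)) = -859/(-320 - 60) = -859/(-380) = -859*(-1/380) = 859/380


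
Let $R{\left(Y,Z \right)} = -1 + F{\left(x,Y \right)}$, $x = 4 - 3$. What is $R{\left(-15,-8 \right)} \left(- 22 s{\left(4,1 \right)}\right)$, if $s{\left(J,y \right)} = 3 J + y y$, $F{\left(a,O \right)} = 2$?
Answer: $-286$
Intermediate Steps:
$x = 1$
$s{\left(J,y \right)} = y^{2} + 3 J$ ($s{\left(J,y \right)} = 3 J + y^{2} = y^{2} + 3 J$)
$R{\left(Y,Z \right)} = 1$ ($R{\left(Y,Z \right)} = -1 + 2 = 1$)
$R{\left(-15,-8 \right)} \left(- 22 s{\left(4,1 \right)}\right) = 1 \left(- 22 \left(1^{2} + 3 \cdot 4\right)\right) = 1 \left(- 22 \left(1 + 12\right)\right) = 1 \left(\left(-22\right) 13\right) = 1 \left(-286\right) = -286$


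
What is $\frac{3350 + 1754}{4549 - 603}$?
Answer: $\frac{2552}{1973} \approx 1.2935$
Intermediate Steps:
$\frac{3350 + 1754}{4549 - 603} = \frac{5104}{3946} = 5104 \cdot \frac{1}{3946} = \frac{2552}{1973}$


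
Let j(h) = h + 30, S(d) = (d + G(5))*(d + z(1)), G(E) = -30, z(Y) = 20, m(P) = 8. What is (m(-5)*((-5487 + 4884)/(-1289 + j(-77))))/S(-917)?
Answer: 201/47286551 ≈ 4.2507e-6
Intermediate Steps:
S(d) = (-30 + d)*(20 + d) (S(d) = (d - 30)*(d + 20) = (-30 + d)*(20 + d))
j(h) = 30 + h
(m(-5)*((-5487 + 4884)/(-1289 + j(-77))))/S(-917) = (8*((-5487 + 4884)/(-1289 + (30 - 77))))/(-600 + (-917)² - 10*(-917)) = (8*(-603/(-1289 - 47)))/(-600 + 840889 + 9170) = (8*(-603/(-1336)))/849459 = (8*(-603*(-1/1336)))*(1/849459) = (8*(603/1336))*(1/849459) = (603/167)*(1/849459) = 201/47286551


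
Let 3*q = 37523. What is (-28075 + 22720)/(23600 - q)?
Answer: -16065/33277 ≈ -0.48277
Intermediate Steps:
q = 37523/3 (q = (⅓)*37523 = 37523/3 ≈ 12508.)
(-28075 + 22720)/(23600 - q) = (-28075 + 22720)/(23600 - 1*37523/3) = -5355/(23600 - 37523/3) = -5355/33277/3 = -5355*3/33277 = -16065/33277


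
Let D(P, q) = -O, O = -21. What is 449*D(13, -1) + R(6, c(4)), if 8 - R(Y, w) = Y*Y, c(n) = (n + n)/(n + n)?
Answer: 9401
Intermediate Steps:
D(P, q) = 21 (D(P, q) = -1*(-21) = 21)
c(n) = 1 (c(n) = (2*n)/((2*n)) = (2*n)*(1/(2*n)) = 1)
R(Y, w) = 8 - Y**2 (R(Y, w) = 8 - Y*Y = 8 - Y**2)
449*D(13, -1) + R(6, c(4)) = 449*21 + (8 - 1*6**2) = 9429 + (8 - 1*36) = 9429 + (8 - 36) = 9429 - 28 = 9401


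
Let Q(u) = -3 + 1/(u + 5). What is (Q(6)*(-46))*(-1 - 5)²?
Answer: 52992/11 ≈ 4817.5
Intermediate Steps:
Q(u) = -3 + 1/(5 + u)
(Q(6)*(-46))*(-1 - 5)² = (((-14 - 3*6)/(5 + 6))*(-46))*(-1 - 5)² = (((-14 - 18)/11)*(-46))*(-6)² = (((1/11)*(-32))*(-46))*36 = -32/11*(-46)*36 = (1472/11)*36 = 52992/11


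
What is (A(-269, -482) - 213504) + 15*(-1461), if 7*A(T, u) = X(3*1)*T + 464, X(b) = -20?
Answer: -1642089/7 ≈ -2.3458e+5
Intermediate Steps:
A(T, u) = 464/7 - 20*T/7 (A(T, u) = (-20*T + 464)/7 = (464 - 20*T)/7 = 464/7 - 20*T/7)
(A(-269, -482) - 213504) + 15*(-1461) = ((464/7 - 20/7*(-269)) - 213504) + 15*(-1461) = ((464/7 + 5380/7) - 213504) - 21915 = (5844/7 - 213504) - 21915 = -1488684/7 - 21915 = -1642089/7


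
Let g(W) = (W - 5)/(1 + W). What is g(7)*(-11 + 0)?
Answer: -11/4 ≈ -2.7500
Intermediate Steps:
g(W) = (-5 + W)/(1 + W)
g(7)*(-11 + 0) = ((-5 + 7)/(1 + 7))*(-11 + 0) = (2/8)*(-11) = ((1/8)*2)*(-11) = (1/4)*(-11) = -11/4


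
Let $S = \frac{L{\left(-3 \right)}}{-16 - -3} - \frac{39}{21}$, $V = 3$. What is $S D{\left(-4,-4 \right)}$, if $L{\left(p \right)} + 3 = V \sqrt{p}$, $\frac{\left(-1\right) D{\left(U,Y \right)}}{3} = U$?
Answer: $- \frac{1776}{91} - \frac{36 i \sqrt{3}}{13} \approx -19.516 - 4.7964 i$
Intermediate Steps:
$D{\left(U,Y \right)} = - 3 U$
$L{\left(p \right)} = -3 + 3 \sqrt{p}$
$S = - \frac{148}{91} - \frac{3 i \sqrt{3}}{13}$ ($S = \frac{-3 + 3 \sqrt{-3}}{-16 - -3} - \frac{39}{21} = \frac{-3 + 3 i \sqrt{3}}{-16 + 3} - \frac{13}{7} = \frac{-3 + 3 i \sqrt{3}}{-13} - \frac{13}{7} = \left(-3 + 3 i \sqrt{3}\right) \left(- \frac{1}{13}\right) - \frac{13}{7} = \left(\frac{3}{13} - \frac{3 i \sqrt{3}}{13}\right) - \frac{13}{7} = - \frac{148}{91} - \frac{3 i \sqrt{3}}{13} \approx -1.6264 - 0.3997 i$)
$S D{\left(-4,-4 \right)} = \left(- \frac{148}{91} - \frac{3 i \sqrt{3}}{13}\right) \left(\left(-3\right) \left(-4\right)\right) = \left(- \frac{148}{91} - \frac{3 i \sqrt{3}}{13}\right) 12 = - \frac{1776}{91} - \frac{36 i \sqrt{3}}{13}$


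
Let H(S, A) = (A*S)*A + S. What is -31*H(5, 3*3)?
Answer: -12710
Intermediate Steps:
H(S, A) = S + S*A² (H(S, A) = S*A² + S = S + S*A²)
-31*H(5, 3*3) = -155*(1 + (3*3)²) = -155*(1 + 9²) = -155*(1 + 81) = -155*82 = -31*410 = -12710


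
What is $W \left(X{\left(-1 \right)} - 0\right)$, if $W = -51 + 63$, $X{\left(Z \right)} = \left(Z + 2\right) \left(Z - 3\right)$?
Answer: $-48$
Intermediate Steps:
$X{\left(Z \right)} = \left(-3 + Z\right) \left(2 + Z\right)$ ($X{\left(Z \right)} = \left(2 + Z\right) \left(-3 + Z\right) = \left(-3 + Z\right) \left(2 + Z\right)$)
$W = 12$
$W \left(X{\left(-1 \right)} - 0\right) = 12 \left(\left(-6 + \left(-1\right)^{2} - -1\right) - 0\right) = 12 \left(\left(-6 + 1 + 1\right) + 0\right) = 12 \left(-4 + 0\right) = 12 \left(-4\right) = -48$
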